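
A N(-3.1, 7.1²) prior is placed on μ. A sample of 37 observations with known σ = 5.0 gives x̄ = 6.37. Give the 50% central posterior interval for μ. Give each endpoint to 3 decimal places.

Posterior precision = 1/7.1² + 37/5.0² = 0.0198 + 1.4800 = 1.4998, so posterior SD = 0.8165.
Posterior mean = (-3.1/7.1² + 37·6.37/5.0²) / 1.4998 = 6.2447.
Interval: 6.2447 ± 0.674 × 0.8165 → [5.694, 6.795].

[5.694, 6.795]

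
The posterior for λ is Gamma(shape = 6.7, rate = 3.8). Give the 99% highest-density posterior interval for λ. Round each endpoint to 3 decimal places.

The posterior is unimodal and skewed, so the HPD interval has equal density at both endpoints and is the shortest 99% interval.
Solving f(0.394) = f(3.787) with F(3.787) − F(0.394) = 0.99 gives [0.394, 3.787].
For comparison, the equal-tailed interval is [0.496, 4.003]; the HPD is narrower and shifted toward the mode.

[0.394, 3.787]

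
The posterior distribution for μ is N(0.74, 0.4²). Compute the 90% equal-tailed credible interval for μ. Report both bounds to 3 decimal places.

[0.082, 1.398]

The posterior is symmetric, so the 90% equal-tailed interval is μ = 0.74 ± z·0.4 with z = 1.645.
Half-width: 1.645 × 0.4 = 0.658.
0.74 − 0.658 = 0.082; 0.74 + 0.658 = 1.398.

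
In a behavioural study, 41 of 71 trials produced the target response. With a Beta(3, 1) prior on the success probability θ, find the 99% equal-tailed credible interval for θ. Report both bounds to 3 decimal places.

Posterior: Beta(3+41, 1+30) = Beta(44, 31).
Equal-tailed 99% interval: the 0.005 and 0.995 quantiles of Beta(44, 31).
Posterior mean ≈ 0.587, SD ≈ 0.056; a Normal approximation gives roughly [0.441, 0.732].
Exact: F⁻¹(0.005) = 0.439; F⁻¹(0.995) = 0.726.

[0.439, 0.726]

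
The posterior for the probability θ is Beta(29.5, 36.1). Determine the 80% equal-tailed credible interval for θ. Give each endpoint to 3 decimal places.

Posterior: Beta(29.5, 36.1).
Equal-tailed 80% interval: the 0.1 and 0.9 quantiles of Beta(29.5, 36.1).
Posterior mean ≈ 0.450, SD ≈ 0.061; a Normal approximation gives roughly [0.372, 0.528].
Exact: F⁻¹(0.1) = 0.372; F⁻¹(0.9) = 0.529.

[0.372, 0.529]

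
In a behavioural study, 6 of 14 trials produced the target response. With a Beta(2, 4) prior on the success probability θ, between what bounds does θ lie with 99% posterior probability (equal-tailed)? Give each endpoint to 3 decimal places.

Posterior: Beta(2+6, 4+8) = Beta(8, 12).
Equal-tailed 99% interval: the 0.005 and 0.995 quantiles of Beta(8, 12).
Posterior mean ≈ 0.400, SD ≈ 0.107; a Normal approximation gives roughly [0.125, 0.675].
Exact: F⁻¹(0.005) = 0.155; F⁻¹(0.995) = 0.681.

[0.155, 0.681]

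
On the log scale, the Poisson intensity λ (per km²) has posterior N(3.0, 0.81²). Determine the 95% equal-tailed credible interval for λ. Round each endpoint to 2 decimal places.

On the log scale the 95% interval is 3.0 ± 1.960 × 0.81 = [1.4124, 4.5876].
Exponentiate: [e^1.4124, e^4.5876] = [4.11, 98.26].

[4.11, 98.26]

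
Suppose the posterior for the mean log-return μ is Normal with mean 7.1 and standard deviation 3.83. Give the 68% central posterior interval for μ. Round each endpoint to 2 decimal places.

[3.29, 10.91]

The posterior is symmetric, so the 68% equal-tailed interval is μ = 7.1 ± z·3.83 with z = 0.994.
Half-width: 0.994 × 3.83 = 3.81.
7.1 − 3.81 = 3.29; 7.1 + 3.81 = 10.91.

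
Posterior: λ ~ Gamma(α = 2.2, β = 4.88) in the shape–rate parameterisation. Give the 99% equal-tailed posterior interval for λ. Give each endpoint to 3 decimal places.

[0.029, 1.601]

Posterior: Gamma(shape 2.2, rate 4.88).
Equal-tailed 99% interval: Gamma(2.2, 4.88) quantiles at 0.005 and 0.995.
Posterior mean ≈ 0.451, SD ≈ 0.304; a Normal approximation gives roughly [-0.332, 1.234].
Exact: lower = 0.029; upper = 1.601.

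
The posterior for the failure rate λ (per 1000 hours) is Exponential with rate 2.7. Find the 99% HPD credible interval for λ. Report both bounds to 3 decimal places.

[0.000, 1.706]

The exponential density is strictly decreasing on [0, ∞), so the HPD interval is anchored at 0: [0, q] with P(λ ≤ q) = 0.99.
q = −ln(1 − 0.99) / 2.7 = 4.6052 / 2.7 = 1.706.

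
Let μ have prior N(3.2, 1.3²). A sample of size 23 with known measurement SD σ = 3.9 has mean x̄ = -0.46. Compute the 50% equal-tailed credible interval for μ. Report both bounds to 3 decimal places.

Posterior precision = 1/1.3² + 23/3.9² = 0.5917 + 1.5122 = 2.1039, so posterior SD = 0.6894.
Posterior mean = (3.2/1.3² + 23·-0.46/3.9²) / 2.1039 = 0.5694.
Interval: 0.5694 ± 0.674 × 0.6894 → [0.104, 1.034].

[0.104, 1.034]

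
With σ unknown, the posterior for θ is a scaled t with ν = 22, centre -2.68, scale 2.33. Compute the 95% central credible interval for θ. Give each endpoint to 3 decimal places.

The t_22 distribution is symmetric; the 95% interval is -2.68 ± t·2.33 with t_{0.975,22} = 2.074.
Half-width: 2.074 × 2.33 = 4.832.
-2.68 − 4.832 = -7.512; -2.68 + 4.832 = 2.152.

[-7.512, 2.152]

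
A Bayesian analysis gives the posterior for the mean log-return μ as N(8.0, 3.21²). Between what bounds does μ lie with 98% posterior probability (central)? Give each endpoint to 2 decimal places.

[0.53, 15.47]

The posterior is symmetric, so the 98% equal-tailed interval is μ = 8.0 ± z·3.21 with z = 2.326.
Half-width: 2.326 × 3.21 = 7.47.
8.0 − 7.47 = 0.53; 8.0 + 7.47 = 15.47.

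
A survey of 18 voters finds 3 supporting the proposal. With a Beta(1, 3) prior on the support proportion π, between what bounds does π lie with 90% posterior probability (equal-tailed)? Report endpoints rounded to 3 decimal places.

Posterior: Beta(1+3, 3+15) = Beta(4, 18).
Equal-tailed 90% interval: the 0.05 and 0.95 quantiles of Beta(4, 18).
Posterior mean ≈ 0.182, SD ≈ 0.080; a Normal approximation gives roughly [0.050, 0.314].
Exact: F⁻¹(0.05) = 0.068; F⁻¹(0.95) = 0.329.

[0.068, 0.329]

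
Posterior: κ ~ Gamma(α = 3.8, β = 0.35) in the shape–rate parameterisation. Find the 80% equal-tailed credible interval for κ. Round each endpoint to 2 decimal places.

Posterior: Gamma(shape 3.8, rate 0.35).
Equal-tailed 80% interval: Gamma(3.8, 0.35) quantiles at 0.1 and 0.9.
Posterior mean ≈ 10.86, SD ≈ 5.57; a Normal approximation gives roughly [3.72, 17.99].
Exact: lower = 4.61; upper = 18.32.

[4.61, 18.32]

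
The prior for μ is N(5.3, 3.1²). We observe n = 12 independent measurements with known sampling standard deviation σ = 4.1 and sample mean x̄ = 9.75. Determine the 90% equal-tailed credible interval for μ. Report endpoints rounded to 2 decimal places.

Posterior precision = 1/3.1² + 12/4.1² = 0.1041 + 0.7139 = 0.8179, so posterior SD = 1.1057.
Posterior mean = (5.3/3.1² + 12·9.75/4.1²) / 0.8179 = 9.1839.
Interval: 9.1839 ± 1.645 × 1.1057 → [7.37, 11.00].

[7.37, 11.00]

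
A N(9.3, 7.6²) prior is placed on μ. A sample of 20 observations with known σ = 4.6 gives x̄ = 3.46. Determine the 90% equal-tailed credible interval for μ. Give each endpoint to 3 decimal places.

[1.888, 5.242]

Posterior precision = 1/7.6² + 20/4.6² = 0.0173 + 0.9452 = 0.9625, so posterior SD = 1.0193.
Posterior mean = (9.3/7.6² + 20·3.46/4.6²) / 0.9625 = 3.5650.
Interval: 3.5650 ± 1.645 × 1.0193 → [1.888, 5.242].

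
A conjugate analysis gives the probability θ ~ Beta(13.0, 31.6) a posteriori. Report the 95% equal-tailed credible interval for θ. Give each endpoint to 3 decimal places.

Posterior: Beta(13.0, 31.6).
Equal-tailed 95% interval: the 0.025 and 0.975 quantiles of Beta(13.0, 31.6).
Posterior mean ≈ 0.291, SD ≈ 0.067; a Normal approximation gives roughly [0.160, 0.423].
Exact: F⁻¹(0.025) = 0.169; F⁻¹(0.975) = 0.431.

[0.169, 0.431]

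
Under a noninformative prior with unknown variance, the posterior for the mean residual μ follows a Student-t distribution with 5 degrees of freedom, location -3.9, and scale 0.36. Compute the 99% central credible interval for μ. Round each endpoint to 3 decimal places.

[-5.352, -2.448]

The t_5 distribution is symmetric; the 99% interval is -3.9 ± t·0.36 with t_{0.995,5} = 4.032.
Half-width: 4.032 × 0.36 = 1.452.
-3.9 − 1.452 = -5.352; -3.9 + 1.452 = -2.448.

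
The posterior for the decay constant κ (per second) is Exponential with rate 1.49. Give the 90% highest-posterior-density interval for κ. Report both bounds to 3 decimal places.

The exponential density is strictly decreasing on [0, ∞), so the HPD interval is anchored at 0: [0, q] with P(κ ≤ q) = 0.90.
q = −ln(1 − 0.90) / 1.49 = 2.3026 / 1.49 = 1.545.

[0.000, 1.545]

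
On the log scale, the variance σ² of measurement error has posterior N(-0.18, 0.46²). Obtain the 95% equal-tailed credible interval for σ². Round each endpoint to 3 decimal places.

On the log scale the 95% interval is -0.18 ± 1.960 × 0.46 = [-1.0816, 0.7216].
Exponentiate: [e^-1.0816, e^0.7216] = [0.339, 2.058].

[0.339, 2.058]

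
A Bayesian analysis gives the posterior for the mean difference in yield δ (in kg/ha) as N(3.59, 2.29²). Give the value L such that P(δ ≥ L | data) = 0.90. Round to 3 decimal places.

Need L with P(δ ≥ L) = 0.90: L = 3.59 − z_{0.1}·2.29.
z = 1.282; L = 3.59 − 1.282 × 2.29 = 0.655.

0.655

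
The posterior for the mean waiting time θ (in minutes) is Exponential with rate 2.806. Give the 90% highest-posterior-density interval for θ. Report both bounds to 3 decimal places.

[0.000, 0.821]

The exponential density is strictly decreasing on [0, ∞), so the HPD interval is anchored at 0: [0, q] with P(θ ≤ q) = 0.90.
q = −ln(1 − 0.90) / 2.806 = 2.3026 / 2.806 = 0.821.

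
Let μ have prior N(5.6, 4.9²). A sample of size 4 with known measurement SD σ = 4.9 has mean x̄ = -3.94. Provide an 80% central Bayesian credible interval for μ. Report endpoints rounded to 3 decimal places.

[-4.840, 0.776]

Posterior precision = 1/4.9² + 4/4.9² = 0.0416 + 0.1666 = 0.2082, so posterior SD = 2.1913.
Posterior mean = (5.6/4.9² + 4·-3.94/4.9²) / 0.2082 = -2.0320.
Interval: -2.0320 ± 1.282 × 2.1913 → [-4.840, 0.776].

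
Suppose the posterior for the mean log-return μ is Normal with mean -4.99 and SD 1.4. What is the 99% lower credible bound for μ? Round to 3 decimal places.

-8.247

Need L with P(μ ≥ L) = 0.99: L = -4.99 − z_{0.01}·1.4.
z = 2.326; L = -4.99 − 2.326 × 1.4 = -8.247.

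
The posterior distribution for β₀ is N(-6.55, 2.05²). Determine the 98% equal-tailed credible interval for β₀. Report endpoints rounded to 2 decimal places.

[-11.32, -1.78]

The posterior is symmetric, so the 98% equal-tailed interval is β₀ = -6.55 ± z·2.05 with z = 2.326.
Half-width: 2.326 × 2.05 = 4.77.
-6.55 − 4.77 = -11.32; -6.55 + 4.77 = -1.78.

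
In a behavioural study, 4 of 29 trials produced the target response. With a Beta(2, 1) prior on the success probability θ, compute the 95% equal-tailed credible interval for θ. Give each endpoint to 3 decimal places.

Posterior: Beta(2+4, 1+25) = Beta(6, 26).
Equal-tailed 95% interval: the 0.025 and 0.975 quantiles of Beta(6, 26).
Posterior mean ≈ 0.188, SD ≈ 0.068; a Normal approximation gives roughly [0.054, 0.321].
Exact: F⁻¹(0.025) = 0.075; F⁻¹(0.975) = 0.337.

[0.075, 0.337]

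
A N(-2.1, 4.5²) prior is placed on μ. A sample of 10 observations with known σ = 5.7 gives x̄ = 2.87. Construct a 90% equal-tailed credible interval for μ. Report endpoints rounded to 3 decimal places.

[-0.569, 4.935]

Posterior precision = 1/4.5² + 10/5.7² = 0.0494 + 0.3078 = 0.3572, so posterior SD = 1.6733.
Posterior mean = (-2.1/4.5² + 10·2.87/5.7²) / 0.3572 = 2.1828.
Interval: 2.1828 ± 1.645 × 1.6733 → [-0.569, 4.935].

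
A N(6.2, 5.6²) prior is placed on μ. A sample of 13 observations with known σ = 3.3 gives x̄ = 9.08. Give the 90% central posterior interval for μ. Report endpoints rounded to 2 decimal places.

[7.52, 10.49]

Posterior precision = 1/5.6² + 13/3.3² = 0.0319 + 1.1938 = 1.2256, so posterior SD = 0.9033.
Posterior mean = (6.2/5.6² + 13·9.08/3.3²) / 1.2256 = 9.0051.
Interval: 9.0051 ± 1.645 × 0.9033 → [7.52, 10.49].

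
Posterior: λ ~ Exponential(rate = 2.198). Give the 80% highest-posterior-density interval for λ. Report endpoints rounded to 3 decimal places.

The exponential density is strictly decreasing on [0, ∞), so the HPD interval is anchored at 0: [0, q] with P(λ ≤ q) = 0.80.
q = −ln(1 − 0.80) / 2.198 = 1.6094 / 2.198 = 0.732.

[0.000, 0.732]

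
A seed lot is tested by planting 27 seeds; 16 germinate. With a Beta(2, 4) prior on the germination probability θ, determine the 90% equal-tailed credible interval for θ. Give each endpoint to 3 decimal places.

[0.403, 0.685]

Posterior: Beta(2+16, 4+11) = Beta(18, 15).
Equal-tailed 90% interval: the 0.05 and 0.95 quantiles of Beta(18, 15).
Posterior mean ≈ 0.545, SD ≈ 0.085; a Normal approximation gives roughly [0.405, 0.686].
Exact: F⁻¹(0.05) = 0.403; F⁻¹(0.95) = 0.685.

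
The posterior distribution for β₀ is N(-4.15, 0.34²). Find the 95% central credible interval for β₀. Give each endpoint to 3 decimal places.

[-4.816, -3.484]

The posterior is symmetric, so the 95% equal-tailed interval is β₀ = -4.15 ± z·0.34 with z = 1.960.
Half-width: 1.960 × 0.34 = 0.666.
-4.15 − 0.666 = -4.816; -4.15 + 0.666 = -3.484.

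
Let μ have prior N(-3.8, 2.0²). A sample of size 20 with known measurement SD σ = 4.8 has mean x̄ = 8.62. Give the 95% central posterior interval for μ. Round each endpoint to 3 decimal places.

[3.989, 7.696]

Posterior precision = 1/2.0² + 20/4.8² = 0.2500 + 0.8681 = 1.1181, so posterior SD = 0.9457.
Posterior mean = (-3.8/2.0² + 20·8.62/4.8²) / 1.1181 = 5.8429.
Interval: 5.8429 ± 1.960 × 0.9457 → [3.989, 7.696].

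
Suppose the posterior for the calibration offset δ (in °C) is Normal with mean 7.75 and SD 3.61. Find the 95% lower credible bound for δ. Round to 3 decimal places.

1.812

Need L with P(δ ≥ L) = 0.95: L = 7.75 − z_{0.05}·3.61.
z = 1.645; L = 7.75 − 1.645 × 3.61 = 1.812.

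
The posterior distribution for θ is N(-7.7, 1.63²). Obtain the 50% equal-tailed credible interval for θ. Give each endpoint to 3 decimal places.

[-8.799, -6.601]

The posterior is symmetric, so the 50% equal-tailed interval is θ = -7.7 ± z·1.63 with z = 0.674.
Half-width: 0.674 × 1.63 = 1.099.
-7.7 − 1.099 = -8.799; -7.7 + 1.099 = -6.601.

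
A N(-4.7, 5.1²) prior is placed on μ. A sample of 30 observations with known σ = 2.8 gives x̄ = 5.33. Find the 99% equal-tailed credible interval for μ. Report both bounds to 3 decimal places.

Posterior precision = 1/5.1² + 30/2.8² = 0.0384 + 3.8265 = 3.8650, so posterior SD = 0.5087.
Posterior mean = (-4.7/5.1² + 30·5.33/2.8²) / 3.8650 = 5.2302.
Interval: 5.2302 ± 2.576 × 0.5087 → [3.920, 6.540].

[3.920, 6.540]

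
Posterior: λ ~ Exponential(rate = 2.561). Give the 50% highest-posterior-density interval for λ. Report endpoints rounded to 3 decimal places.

The exponential density is strictly decreasing on [0, ∞), so the HPD interval is anchored at 0: [0, q] with P(λ ≤ q) = 0.50.
q = −ln(1 − 0.50) / 2.561 = 0.6931 / 2.561 = 0.271.

[0.000, 0.271]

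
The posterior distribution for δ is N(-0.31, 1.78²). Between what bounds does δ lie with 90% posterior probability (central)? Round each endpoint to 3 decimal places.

The posterior is symmetric, so the 90% equal-tailed interval is δ = -0.31 ± z·1.78 with z = 1.645.
Half-width: 1.645 × 1.78 = 2.928.
-0.31 − 2.928 = -3.238; -0.31 + 2.928 = 2.618.

[-3.238, 2.618]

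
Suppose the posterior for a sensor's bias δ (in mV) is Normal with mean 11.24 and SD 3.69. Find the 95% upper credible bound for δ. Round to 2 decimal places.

Need U with P(δ ≤ U) = 0.95: U = 11.24 + z_{0.05}·3.69.
z = 1.645; U = 11.24 + 1.645 × 3.69 = 17.31.

17.31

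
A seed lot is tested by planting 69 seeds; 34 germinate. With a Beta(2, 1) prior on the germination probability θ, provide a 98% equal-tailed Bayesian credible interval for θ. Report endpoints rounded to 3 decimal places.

Posterior: Beta(2+34, 1+35) = Beta(36, 36).
Equal-tailed 98% interval: the 0.01 and 0.99 quantiles of Beta(36, 36).
Posterior mean ≈ 0.500, SD ≈ 0.059; a Normal approximation gives roughly [0.364, 0.636].
Exact: F⁻¹(0.01) = 0.365; F⁻¹(0.99) = 0.635.

[0.365, 0.635]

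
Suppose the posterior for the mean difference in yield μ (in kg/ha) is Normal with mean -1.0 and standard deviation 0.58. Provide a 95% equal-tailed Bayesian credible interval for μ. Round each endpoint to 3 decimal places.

[-2.137, 0.137]

The posterior is symmetric, so the 95% equal-tailed interval is μ = -1.0 ± z·0.58 with z = 1.960.
Half-width: 1.960 × 0.58 = 1.137.
-1.0 − 1.137 = -2.137; -1.0 + 1.137 = 0.137.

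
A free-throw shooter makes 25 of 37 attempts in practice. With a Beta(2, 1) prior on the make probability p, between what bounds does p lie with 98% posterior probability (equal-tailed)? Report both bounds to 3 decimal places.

Posterior: Beta(2+25, 1+12) = Beta(27, 13).
Equal-tailed 98% interval: the 0.01 and 0.99 quantiles of Beta(27, 13).
Posterior mean ≈ 0.675, SD ≈ 0.073; a Normal approximation gives roughly [0.505, 0.845].
Exact: F⁻¹(0.01) = 0.495; F⁻¹(0.99) = 0.830.

[0.495, 0.830]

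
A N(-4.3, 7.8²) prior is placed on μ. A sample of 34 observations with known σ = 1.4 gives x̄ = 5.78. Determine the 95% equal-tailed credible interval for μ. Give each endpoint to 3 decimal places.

Posterior precision = 1/7.8² + 34/1.4² = 0.0164 + 17.3469 = 17.3634, so posterior SD = 0.2400.
Posterior mean = (-4.3/7.8² + 34·5.78/1.4²) / 17.3634 = 5.7705.
Interval: 5.7705 ± 1.960 × 0.2400 → [5.300, 6.241].

[5.300, 6.241]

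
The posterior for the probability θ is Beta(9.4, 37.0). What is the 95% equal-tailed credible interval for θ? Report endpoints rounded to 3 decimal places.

[0.101, 0.328]

Posterior: Beta(9.4, 37.0).
Equal-tailed 95% interval: the 0.025 and 0.975 quantiles of Beta(9.4, 37.0).
Posterior mean ≈ 0.203, SD ≈ 0.058; a Normal approximation gives roughly [0.088, 0.317].
Exact: F⁻¹(0.025) = 0.101; F⁻¹(0.975) = 0.328.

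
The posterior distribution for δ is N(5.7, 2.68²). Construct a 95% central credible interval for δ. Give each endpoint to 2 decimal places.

The posterior is symmetric, so the 95% equal-tailed interval is δ = 5.7 ± z·2.68 with z = 1.960.
Half-width: 1.960 × 2.68 = 5.25.
5.7 − 5.25 = 0.45; 5.7 + 5.25 = 10.95.

[0.45, 10.95]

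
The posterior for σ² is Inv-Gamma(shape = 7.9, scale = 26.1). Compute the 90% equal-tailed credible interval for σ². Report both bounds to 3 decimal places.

Inverse-Gamma(7.9, 26.1) quantiles: F⁻¹(0.05) and F⁻¹(0.95).
Equivalently, 1/σ² ~ Gamma(7.9, rate = 26.1); invert its 0.95 and 0.05 quantiles.
Posterior mean ≈ 3.783, SD ≈ 1.557; a Normal approximation gives roughly [1.221, 6.344].
Exact: lower = 2.005; upper = 6.675.

[2.005, 6.675]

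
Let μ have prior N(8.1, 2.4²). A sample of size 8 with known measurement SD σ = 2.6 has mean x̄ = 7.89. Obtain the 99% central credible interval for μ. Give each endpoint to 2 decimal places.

Posterior precision = 1/2.4² + 8/2.6² = 0.1736 + 1.1834 = 1.3570, so posterior SD = 0.8584.
Posterior mean = (8.1/2.4² + 8·7.89/2.6²) / 1.3570 = 7.9169.
Interval: 7.9169 ± 2.576 × 0.8584 → [5.71, 10.13].

[5.71, 10.13]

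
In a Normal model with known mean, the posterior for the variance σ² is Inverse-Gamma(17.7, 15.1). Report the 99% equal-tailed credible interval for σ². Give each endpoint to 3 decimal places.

Inverse-Gamma(17.7, 15.1) quantiles: F⁻¹(0.005) and F⁻¹(0.995).
Equivalently, 1/σ² ~ Gamma(17.7, rate = 15.1); invert its 0.995 and 0.005 quantiles.
Posterior mean ≈ 0.904, SD ≈ 0.228; a Normal approximation gives roughly [0.316, 1.492].
Exact: lower = 0.497; upper = 1.729.

[0.497, 1.729]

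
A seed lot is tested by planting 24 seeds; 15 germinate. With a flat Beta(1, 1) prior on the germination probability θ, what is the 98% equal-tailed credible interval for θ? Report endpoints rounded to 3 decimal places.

[0.390, 0.815]

Posterior: Beta(1+15, 1+9) = Beta(16, 10).
Equal-tailed 98% interval: the 0.01 and 0.99 quantiles of Beta(16, 10).
Posterior mean ≈ 0.615, SD ≈ 0.094; a Normal approximation gives roughly [0.398, 0.833].
Exact: F⁻¹(0.01) = 0.390; F⁻¹(0.99) = 0.815.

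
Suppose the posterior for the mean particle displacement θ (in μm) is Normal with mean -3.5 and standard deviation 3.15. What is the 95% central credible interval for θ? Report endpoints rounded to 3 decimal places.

The posterior is symmetric, so the 95% equal-tailed interval is θ = -3.5 ± z·3.15 with z = 1.960.
Half-width: 1.960 × 3.15 = 6.174.
-3.5 − 6.174 = -9.674; -3.5 + 6.174 = 2.674.

[-9.674, 2.674]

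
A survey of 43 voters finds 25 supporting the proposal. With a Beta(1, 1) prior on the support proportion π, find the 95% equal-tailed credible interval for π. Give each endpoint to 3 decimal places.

[0.432, 0.717]

Posterior: Beta(1+25, 1+18) = Beta(26, 19).
Equal-tailed 95% interval: the 0.025 and 0.975 quantiles of Beta(26, 19).
Posterior mean ≈ 0.578, SD ≈ 0.073; a Normal approximation gives roughly [0.435, 0.721].
Exact: F⁻¹(0.025) = 0.432; F⁻¹(0.975) = 0.717.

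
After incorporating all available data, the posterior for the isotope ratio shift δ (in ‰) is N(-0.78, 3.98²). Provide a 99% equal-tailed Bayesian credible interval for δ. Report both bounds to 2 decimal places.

The posterior is symmetric, so the 99% equal-tailed interval is δ = -0.78 ± z·3.98 with z = 2.576.
Half-width: 2.576 × 3.98 = 10.25.
-0.78 − 10.25 = -11.03; -0.78 + 10.25 = 9.47.

[-11.03, 9.47]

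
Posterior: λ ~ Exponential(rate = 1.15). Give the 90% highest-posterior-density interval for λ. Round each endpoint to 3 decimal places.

The exponential density is strictly decreasing on [0, ∞), so the HPD interval is anchored at 0: [0, q] with P(λ ≤ q) = 0.90.
q = −ln(1 − 0.90) / 1.15 = 2.3026 / 1.15 = 2.002.

[0.000, 2.002]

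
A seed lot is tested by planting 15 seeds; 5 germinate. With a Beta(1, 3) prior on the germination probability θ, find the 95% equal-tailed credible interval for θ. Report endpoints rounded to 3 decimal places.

Posterior: Beta(1+5, 3+10) = Beta(6, 13).
Equal-tailed 95% interval: the 0.025 and 0.975 quantiles of Beta(6, 13).
Posterior mean ≈ 0.316, SD ≈ 0.104; a Normal approximation gives roughly [0.112, 0.520].
Exact: F⁻¹(0.025) = 0.133; F⁻¹(0.975) = 0.535.

[0.133, 0.535]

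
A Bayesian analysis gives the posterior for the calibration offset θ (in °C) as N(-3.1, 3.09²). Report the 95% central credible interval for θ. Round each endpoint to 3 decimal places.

[-9.156, 2.956]

The posterior is symmetric, so the 95% equal-tailed interval is θ = -3.1 ± z·3.09 with z = 1.960.
Half-width: 1.960 × 3.09 = 6.056.
-3.1 − 6.056 = -9.156; -3.1 + 6.056 = 2.956.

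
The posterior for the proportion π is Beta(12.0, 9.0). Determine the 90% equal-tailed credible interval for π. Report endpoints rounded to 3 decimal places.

[0.394, 0.741]

Posterior: Beta(12.0, 9.0).
Equal-tailed 90% interval: the 0.05 and 0.95 quantiles of Beta(12.0, 9.0).
Posterior mean ≈ 0.571, SD ≈ 0.106; a Normal approximation gives roughly [0.398, 0.745].
Exact: F⁻¹(0.05) = 0.394; F⁻¹(0.95) = 0.741.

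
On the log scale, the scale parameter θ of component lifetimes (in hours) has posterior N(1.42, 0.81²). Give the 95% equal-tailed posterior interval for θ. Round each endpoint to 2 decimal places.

On the log scale the 95% interval is 1.42 ± 1.960 × 0.81 = [-0.1676, 3.0076].
Exponentiate: [e^-0.1676, e^3.0076] = [0.85, 20.24].

[0.85, 20.24]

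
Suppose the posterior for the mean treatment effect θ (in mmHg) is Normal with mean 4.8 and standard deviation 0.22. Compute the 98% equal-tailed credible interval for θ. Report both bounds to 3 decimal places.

[4.288, 5.312]

The posterior is symmetric, so the 98% equal-tailed interval is θ = 4.8 ± z·0.22 with z = 2.326.
Half-width: 2.326 × 0.22 = 0.512.
4.8 − 0.512 = 4.288; 4.8 + 0.512 = 5.312.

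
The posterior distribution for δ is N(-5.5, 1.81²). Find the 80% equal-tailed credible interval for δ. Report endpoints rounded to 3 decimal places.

[-7.820, -3.180]

The posterior is symmetric, so the 80% equal-tailed interval is δ = -5.5 ± z·1.81 with z = 1.282.
Half-width: 1.282 × 1.81 = 2.320.
-5.5 − 2.320 = -7.820; -5.5 + 2.320 = -3.180.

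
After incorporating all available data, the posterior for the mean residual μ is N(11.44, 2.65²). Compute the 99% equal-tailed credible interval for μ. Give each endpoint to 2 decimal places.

[4.61, 18.27]

The posterior is symmetric, so the 99% equal-tailed interval is μ = 11.44 ± z·2.65 with z = 2.576.
Half-width: 2.576 × 2.65 = 6.83.
11.44 − 6.83 = 4.61; 11.44 + 6.83 = 18.27.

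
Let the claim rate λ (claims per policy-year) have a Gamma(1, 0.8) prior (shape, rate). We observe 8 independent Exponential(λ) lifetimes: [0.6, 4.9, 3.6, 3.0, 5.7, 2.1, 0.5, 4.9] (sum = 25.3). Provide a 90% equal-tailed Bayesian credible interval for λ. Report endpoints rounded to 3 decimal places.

Posterior: Gamma(1+8, 0.8+25.3) = Gamma(9, 26.1) (shape, rate).
Equal-tailed 90% interval: Gamma(9, 26.1) quantiles at 0.05 and 0.95.
Posterior mean ≈ 0.345, SD ≈ 0.115; a Normal approximation gives roughly [0.156, 0.534].
Exact: lower = 0.180; upper = 0.553.

[0.180, 0.553]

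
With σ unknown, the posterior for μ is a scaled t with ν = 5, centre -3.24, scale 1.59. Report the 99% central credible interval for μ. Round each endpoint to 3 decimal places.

[-9.651, 3.171]

The t_5 distribution is symmetric; the 99% interval is -3.24 ± t·1.59 with t_{0.995,5} = 4.032.
Half-width: 4.032 × 1.59 = 6.411.
-3.24 − 6.411 = -9.651; -3.24 + 6.411 = 3.171.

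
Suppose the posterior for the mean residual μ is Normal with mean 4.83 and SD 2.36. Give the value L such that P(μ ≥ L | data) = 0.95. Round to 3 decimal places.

Need L with P(μ ≥ L) = 0.95: L = 4.83 − z_{0.05}·2.36.
z = 1.645; L = 4.83 − 1.645 × 2.36 = 0.948.

0.948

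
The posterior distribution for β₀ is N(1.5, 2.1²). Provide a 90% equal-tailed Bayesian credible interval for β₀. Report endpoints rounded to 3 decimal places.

[-1.954, 4.954]

The posterior is symmetric, so the 90% equal-tailed interval is β₀ = 1.5 ± z·2.1 with z = 1.645.
Half-width: 1.645 × 2.1 = 3.454.
1.5 − 3.454 = -1.954; 1.5 + 3.454 = 4.954.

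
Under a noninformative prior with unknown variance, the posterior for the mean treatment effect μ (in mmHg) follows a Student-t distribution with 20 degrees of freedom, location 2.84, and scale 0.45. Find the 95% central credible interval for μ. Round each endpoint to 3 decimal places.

[1.901, 3.779]

The t_20 distribution is symmetric; the 95% interval is 2.84 ± t·0.45 with t_{0.975,20} = 2.086.
Half-width: 2.086 × 0.45 = 0.939.
2.84 − 0.939 = 1.901; 2.84 + 0.939 = 3.779.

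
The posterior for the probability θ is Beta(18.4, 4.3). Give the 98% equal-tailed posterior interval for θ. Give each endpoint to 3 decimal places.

Posterior: Beta(18.4, 4.3).
Equal-tailed 98% interval: the 0.01 and 0.99 quantiles of Beta(18.4, 4.3).
Posterior mean ≈ 0.811, SD ≈ 0.080; a Normal approximation gives roughly [0.623, 0.998].
Exact: F⁻¹(0.01) = 0.590; F⁻¹(0.99) = 0.953.

[0.590, 0.953]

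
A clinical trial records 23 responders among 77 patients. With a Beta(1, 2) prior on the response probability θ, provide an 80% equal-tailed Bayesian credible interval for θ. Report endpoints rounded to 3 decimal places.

Posterior: Beta(1+23, 2+54) = Beta(24, 56).
Equal-tailed 80% interval: the 0.1 and 0.9 quantiles of Beta(24, 56).
Posterior mean ≈ 0.300, SD ≈ 0.051; a Normal approximation gives roughly [0.235, 0.365].
Exact: F⁻¹(0.1) = 0.236; F⁻¹(0.9) = 0.367.

[0.236, 0.367]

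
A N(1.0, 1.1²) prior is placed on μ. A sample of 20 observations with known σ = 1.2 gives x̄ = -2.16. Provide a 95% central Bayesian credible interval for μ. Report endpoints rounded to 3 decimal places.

Posterior precision = 1/1.1² + 20/1.2² = 0.8264 + 13.8889 = 14.7153, so posterior SD = 0.2607.
Posterior mean = (1.0/1.1² + 20·-2.16/1.2²) / 14.7153 = -1.9825.
Interval: -1.9825 ± 1.960 × 0.2607 → [-2.493, -1.472].

[-2.493, -1.472]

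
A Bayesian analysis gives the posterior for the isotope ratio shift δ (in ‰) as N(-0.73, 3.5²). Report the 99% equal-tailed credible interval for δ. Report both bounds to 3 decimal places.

[-9.745, 8.285]

The posterior is symmetric, so the 99% equal-tailed interval is δ = -0.73 ± z·3.5 with z = 2.576.
Half-width: 2.576 × 3.5 = 9.015.
-0.73 − 9.015 = -9.745; -0.73 + 9.015 = 8.285.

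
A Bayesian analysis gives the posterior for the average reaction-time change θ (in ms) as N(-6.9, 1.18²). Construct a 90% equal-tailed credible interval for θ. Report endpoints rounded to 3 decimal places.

[-8.841, -4.959]

The posterior is symmetric, so the 90% equal-tailed interval is θ = -6.9 ± z·1.18 with z = 1.645.
Half-width: 1.645 × 1.18 = 1.941.
-6.9 − 1.941 = -8.841; -6.9 + 1.941 = -4.959.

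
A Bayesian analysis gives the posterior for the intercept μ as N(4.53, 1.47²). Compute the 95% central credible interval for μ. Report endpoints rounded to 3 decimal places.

The posterior is symmetric, so the 95% equal-tailed interval is μ = 4.53 ± z·1.47 with z = 1.960.
Half-width: 1.960 × 1.47 = 2.881.
4.53 − 2.881 = 1.649; 4.53 + 2.881 = 7.411.

[1.649, 7.411]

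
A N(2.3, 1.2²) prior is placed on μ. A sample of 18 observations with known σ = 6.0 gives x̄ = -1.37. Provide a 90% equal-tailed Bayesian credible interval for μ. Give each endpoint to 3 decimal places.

[-0.741, 2.269]

Posterior precision = 1/1.2² + 18/6.0² = 0.6944 + 0.5000 = 1.1944, so posterior SD = 0.9150.
Posterior mean = (2.3/1.2² + 18·-1.37/6.0²) / 1.1944 = 0.7637.
Interval: 0.7637 ± 1.645 × 0.9150 → [-0.741, 2.269].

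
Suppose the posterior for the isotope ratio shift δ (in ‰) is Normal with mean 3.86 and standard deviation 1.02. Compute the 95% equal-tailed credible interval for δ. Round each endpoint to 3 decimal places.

[1.861, 5.859]

The posterior is symmetric, so the 95% equal-tailed interval is δ = 3.86 ± z·1.02 with z = 1.960.
Half-width: 1.960 × 1.02 = 1.999.
3.86 − 1.999 = 1.861; 3.86 + 1.999 = 5.859.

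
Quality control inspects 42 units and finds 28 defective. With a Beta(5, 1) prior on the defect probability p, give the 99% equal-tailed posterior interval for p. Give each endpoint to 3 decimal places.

[0.506, 0.840]

Posterior: Beta(5+28, 1+14) = Beta(33, 15).
Equal-tailed 99% interval: the 0.005 and 0.995 quantiles of Beta(33, 15).
Posterior mean ≈ 0.688, SD ≈ 0.066; a Normal approximation gives roughly [0.517, 0.858].
Exact: F⁻¹(0.005) = 0.506; F⁻¹(0.995) = 0.840.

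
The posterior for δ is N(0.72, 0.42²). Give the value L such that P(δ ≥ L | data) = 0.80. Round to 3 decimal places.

0.367

Need L with P(δ ≥ L) = 0.80: L = 0.72 − z_{0.2}·0.42.
z = 0.842; L = 0.72 − 0.842 × 0.42 = 0.367.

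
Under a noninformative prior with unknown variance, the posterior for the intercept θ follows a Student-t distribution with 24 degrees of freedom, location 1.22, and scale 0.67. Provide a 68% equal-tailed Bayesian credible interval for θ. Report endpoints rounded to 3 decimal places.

The t_24 distribution is symmetric; the 68% interval is 1.22 ± t·0.67 with t_{0.84,24} = 1.015.
Half-width: 1.015 × 0.67 = 0.680.
1.22 − 0.680 = 0.540; 1.22 + 0.680 = 1.900.

[0.540, 1.900]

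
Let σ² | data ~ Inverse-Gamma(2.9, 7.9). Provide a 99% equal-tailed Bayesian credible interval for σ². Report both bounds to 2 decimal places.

Inverse-Gamma(2.9, 7.9) quantiles: F⁻¹(0.005) and F⁻¹(0.995).
Equivalently, 1/σ² ~ Gamma(2.9, rate = 7.9); invert its 0.995 and 0.005 quantiles.
Posterior mean ≈ 4.16, SD ≈ 4.38; a Normal approximation gives roughly [-7.13, 15.45].
Exact: lower = 0.87; upper = 25.54.

[0.87, 25.54]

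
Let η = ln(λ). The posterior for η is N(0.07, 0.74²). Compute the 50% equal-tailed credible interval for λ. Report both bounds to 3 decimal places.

[0.651, 1.767]

On the log scale the 50% interval is 0.07 ± 0.674 × 0.74 = [-0.4291, 0.5691].
Exponentiate: [e^-0.4291, e^0.5691] = [0.651, 1.767].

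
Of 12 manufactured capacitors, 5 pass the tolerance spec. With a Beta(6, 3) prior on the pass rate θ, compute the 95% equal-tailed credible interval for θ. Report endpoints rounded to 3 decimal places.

Posterior: Beta(6+5, 3+7) = Beta(11, 10).
Equal-tailed 95% interval: the 0.025 and 0.975 quantiles of Beta(11, 10).
Posterior mean ≈ 0.524, SD ≈ 0.106; a Normal approximation gives roughly [0.315, 0.733].
Exact: F⁻¹(0.025) = 0.315; F⁻¹(0.975) = 0.728.

[0.315, 0.728]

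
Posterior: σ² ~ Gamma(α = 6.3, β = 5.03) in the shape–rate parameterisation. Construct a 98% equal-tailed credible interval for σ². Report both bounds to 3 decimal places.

Posterior: Gamma(shape 6.3, rate 5.03).
Equal-tailed 98% interval: Gamma(6.3, 5.03) quantiles at 0.01 and 0.99.
Posterior mean ≈ 1.252, SD ≈ 0.499; a Normal approximation gives roughly [0.092, 2.413].
Exact: lower = 0.387; upper = 2.694.

[0.387, 2.694]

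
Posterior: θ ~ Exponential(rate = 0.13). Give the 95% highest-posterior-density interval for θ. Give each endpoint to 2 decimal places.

[0.00, 23.04]

The exponential density is strictly decreasing on [0, ∞), so the HPD interval is anchored at 0: [0, q] with P(θ ≤ q) = 0.95.
q = −ln(1 − 0.95) / 0.13 = 2.9957 / 0.13 = 23.04.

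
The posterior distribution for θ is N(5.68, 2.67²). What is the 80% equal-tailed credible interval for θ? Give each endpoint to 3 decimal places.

[2.258, 9.102]

The posterior is symmetric, so the 80% equal-tailed interval is θ = 5.68 ± z·2.67 with z = 1.282.
Half-width: 1.282 × 2.67 = 3.422.
5.68 − 3.422 = 2.258; 5.68 + 3.422 = 9.102.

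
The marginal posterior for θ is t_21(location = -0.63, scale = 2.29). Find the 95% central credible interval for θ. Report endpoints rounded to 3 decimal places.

[-5.392, 4.132]

The t_21 distribution is symmetric; the 95% interval is -0.63 ± t·2.29 with t_{0.975,21} = 2.080.
Half-width: 2.080 × 2.29 = 4.762.
-0.63 − 4.762 = -5.392; -0.63 + 4.762 = 4.132.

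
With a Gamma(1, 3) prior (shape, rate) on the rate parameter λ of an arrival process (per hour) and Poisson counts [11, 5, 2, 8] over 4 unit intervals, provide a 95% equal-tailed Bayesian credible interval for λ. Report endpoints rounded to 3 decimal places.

Posterior: Gamma(1+26, 3+4) = Gamma(27, 7) (shape, rate).
Equal-tailed 95% interval: Gamma(27, 7) quantiles at 0.025 and 0.975.
Posterior mean ≈ 3.857, SD ≈ 0.742; a Normal approximation gives roughly [2.402, 5.312].
Exact: lower = 2.542; upper = 5.442.

[2.542, 5.442]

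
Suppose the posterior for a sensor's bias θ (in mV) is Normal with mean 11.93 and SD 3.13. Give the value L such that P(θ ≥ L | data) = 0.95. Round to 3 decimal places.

Need L with P(θ ≥ L) = 0.95: L = 11.93 − z_{0.05}·3.13.
z = 1.645; L = 11.93 − 1.645 × 3.13 = 6.782.

6.782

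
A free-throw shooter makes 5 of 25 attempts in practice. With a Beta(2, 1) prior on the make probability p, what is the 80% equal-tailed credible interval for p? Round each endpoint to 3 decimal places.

Posterior: Beta(2+5, 1+20) = Beta(7, 21).
Equal-tailed 80% interval: the 0.1 and 0.9 quantiles of Beta(7, 21).
Posterior mean ≈ 0.250, SD ≈ 0.080; a Normal approximation gives roughly [0.147, 0.353].
Exact: F⁻¹(0.1) = 0.151; F⁻¹(0.9) = 0.358.

[0.151, 0.358]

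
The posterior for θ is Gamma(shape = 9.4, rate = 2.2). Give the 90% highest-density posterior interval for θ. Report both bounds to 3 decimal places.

[2.026, 6.443]

The posterior is unimodal and skewed, so the HPD interval has equal density at both endpoints and is the shortest 90% interval.
Solving f(2.026) = f(6.443) with F(6.443) − F(2.026) = 0.90 gives [2.026, 6.443].
For comparison, the equal-tailed interval is [2.266, 6.793]; the HPD is narrower and shifted toward the mode.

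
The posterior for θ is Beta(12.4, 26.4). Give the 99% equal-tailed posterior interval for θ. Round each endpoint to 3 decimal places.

Posterior: Beta(12.4, 26.4).
Equal-tailed 99% interval: the 0.005 and 0.995 quantiles of Beta(12.4, 26.4).
Posterior mean ≈ 0.320, SD ≈ 0.074; a Normal approximation gives roughly [0.129, 0.510].
Exact: F⁻¹(0.005) = 0.151; F⁻¹(0.995) = 0.523.

[0.151, 0.523]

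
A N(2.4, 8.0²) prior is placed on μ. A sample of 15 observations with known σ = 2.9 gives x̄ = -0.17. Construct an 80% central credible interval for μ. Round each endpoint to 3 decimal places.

Posterior precision = 1/8.0² + 15/2.9² = 0.0156 + 1.7836 = 1.7992, so posterior SD = 0.7455.
Posterior mean = (2.4/8.0² + 15·-0.17/2.9²) / 1.7992 = -0.1477.
Interval: -0.1477 ± 1.282 × 0.7455 → [-1.103, 0.808].

[-1.103, 0.808]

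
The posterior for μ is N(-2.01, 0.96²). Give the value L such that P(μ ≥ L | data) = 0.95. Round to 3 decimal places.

-3.589

Need L with P(μ ≥ L) = 0.95: L = -2.01 − z_{0.05}·0.96.
z = 1.645; L = -2.01 − 1.645 × 0.96 = -3.589.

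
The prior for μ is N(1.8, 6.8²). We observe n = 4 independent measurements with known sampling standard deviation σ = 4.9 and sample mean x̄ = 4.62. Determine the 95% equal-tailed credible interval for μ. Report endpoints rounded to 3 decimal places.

[-0.222, 8.814]

Posterior precision = 1/6.8² + 4/4.9² = 0.0216 + 0.1666 = 0.1882, so posterior SD = 2.3050.
Posterior mean = (1.8/6.8² + 4·4.62/4.9²) / 0.1882 = 4.2960.
Interval: 4.2960 ± 1.960 × 2.3050 → [-0.222, 8.814].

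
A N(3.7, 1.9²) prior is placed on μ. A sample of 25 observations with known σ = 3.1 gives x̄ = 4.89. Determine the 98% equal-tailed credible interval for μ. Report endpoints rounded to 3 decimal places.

Posterior precision = 1/1.9² + 25/3.1² = 0.2770 + 2.6015 = 2.8785, so posterior SD = 0.5894.
Posterior mean = (3.7/1.9² + 25·4.89/3.1²) / 2.8785 = 4.7755.
Interval: 4.7755 ± 2.326 × 0.5894 → [3.404, 6.147].

[3.404, 6.147]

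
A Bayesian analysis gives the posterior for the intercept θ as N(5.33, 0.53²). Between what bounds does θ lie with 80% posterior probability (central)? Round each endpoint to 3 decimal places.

[4.651, 6.009]

The posterior is symmetric, so the 80% equal-tailed interval is θ = 5.33 ± z·0.53 with z = 1.282.
Half-width: 1.282 × 0.53 = 0.679.
5.33 − 0.679 = 4.651; 5.33 + 0.679 = 6.009.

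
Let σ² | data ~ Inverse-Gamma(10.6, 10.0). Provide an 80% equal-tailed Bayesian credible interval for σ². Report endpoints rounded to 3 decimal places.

Inverse-Gamma(10.6, 10.0) quantiles: F⁻¹(0.1) and F⁻¹(0.9).
Equivalently, 1/σ² ~ Gamma(10.6, rate = 10.0); invert its 0.9 and 0.1 quantiles.
Posterior mean ≈ 1.042, SD ≈ 0.355; a Normal approximation gives roughly [0.586, 1.497].
Exact: lower = 0.670; upper = 1.493.

[0.670, 1.493]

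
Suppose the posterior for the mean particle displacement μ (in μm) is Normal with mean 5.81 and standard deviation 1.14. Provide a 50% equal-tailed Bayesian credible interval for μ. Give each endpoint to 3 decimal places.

The posterior is symmetric, so the 50% equal-tailed interval is μ = 5.81 ± z·1.14 with z = 0.674.
Half-width: 0.674 × 1.14 = 0.769.
5.81 − 0.769 = 5.041; 5.81 + 0.769 = 6.579.

[5.041, 6.579]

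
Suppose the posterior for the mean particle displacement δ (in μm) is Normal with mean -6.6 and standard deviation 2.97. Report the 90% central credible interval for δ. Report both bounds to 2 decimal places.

The posterior is symmetric, so the 90% equal-tailed interval is δ = -6.6 ± z·2.97 with z = 1.645.
Half-width: 1.645 × 2.97 = 4.89.
-6.6 − 4.89 = -11.49; -6.6 + 4.89 = -1.71.

[-11.49, -1.71]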